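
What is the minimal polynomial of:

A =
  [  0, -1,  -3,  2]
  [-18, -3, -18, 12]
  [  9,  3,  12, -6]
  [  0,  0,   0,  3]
x^2 - 6*x + 9

The characteristic polynomial is χ_A(x) = (x - 3)^4, so the eigenvalues are known. The minimal polynomial is
  m_A(x) = Π_λ (x − λ)^{k_λ}
where k_λ is the size of the *largest* Jordan block for λ (equivalently, the smallest k with (A − λI)^k v = 0 for every generalised eigenvector v of λ).

  λ = 3: largest Jordan block has size 2, contributing (x − 3)^2

So m_A(x) = (x - 3)^2 = x^2 - 6*x + 9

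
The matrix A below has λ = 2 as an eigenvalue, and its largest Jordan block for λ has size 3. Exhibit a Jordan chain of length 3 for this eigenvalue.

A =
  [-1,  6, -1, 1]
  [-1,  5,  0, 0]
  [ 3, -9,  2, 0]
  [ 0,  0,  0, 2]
A Jordan chain for λ = 2 of length 3:
v_1 = (9, 3, -9, 0)ᵀ
v_2 = (6, 3, -9, 0)ᵀ
v_3 = (0, 1, 0, 0)ᵀ

Let N = A − (2)·I. We want v_3 with N^3 v_3 = 0 but N^2 v_3 ≠ 0; then v_{j-1} := N · v_j for j = 3, …, 2.

Pick v_3 = (0, 1, 0, 0)ᵀ.
Then v_2 = N · v_3 = (6, 3, -9, 0)ᵀ.
Then v_1 = N · v_2 = (9, 3, -9, 0)ᵀ.

Sanity check: (A − (2)·I) v_1 = (0, 0, 0, 0)ᵀ = 0. ✓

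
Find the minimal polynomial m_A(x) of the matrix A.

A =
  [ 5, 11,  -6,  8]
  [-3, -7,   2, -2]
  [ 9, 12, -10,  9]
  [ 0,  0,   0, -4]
x^3 + 12*x^2 + 48*x + 64

The characteristic polynomial is χ_A(x) = (x + 4)^4, so the eigenvalues are known. The minimal polynomial is
  m_A(x) = Π_λ (x − λ)^{k_λ}
where k_λ is the size of the *largest* Jordan block for λ (equivalently, the smallest k with (A − λI)^k v = 0 for every generalised eigenvector v of λ).

  λ = -4: largest Jordan block has size 3, contributing (x + 4)^3

So m_A(x) = (x + 4)^3 = x^3 + 12*x^2 + 48*x + 64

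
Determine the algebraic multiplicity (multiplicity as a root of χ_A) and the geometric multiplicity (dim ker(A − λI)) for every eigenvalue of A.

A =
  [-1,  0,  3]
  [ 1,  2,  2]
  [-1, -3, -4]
λ = -1: alg = 3, geom = 1

Step 1 — factor the characteristic polynomial to read off the algebraic multiplicities:
  χ_A(x) = (x + 1)^3

Step 2 — compute geometric multiplicities via the rank-nullity identity g(λ) = n − rank(A − λI):
  rank(A − (-1)·I) = 2, so dim ker(A − (-1)·I) = n − 2 = 1

Summary:
  λ = -1: algebraic multiplicity = 3, geometric multiplicity = 1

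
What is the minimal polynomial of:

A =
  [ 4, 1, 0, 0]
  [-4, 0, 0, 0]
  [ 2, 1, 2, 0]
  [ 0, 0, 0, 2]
x^2 - 4*x + 4

The characteristic polynomial is χ_A(x) = (x - 2)^4, so the eigenvalues are known. The minimal polynomial is
  m_A(x) = Π_λ (x − λ)^{k_λ}
where k_λ is the size of the *largest* Jordan block for λ (equivalently, the smallest k with (A − λI)^k v = 0 for every generalised eigenvector v of λ).

  λ = 2: largest Jordan block has size 2, contributing (x − 2)^2

So m_A(x) = (x - 2)^2 = x^2 - 4*x + 4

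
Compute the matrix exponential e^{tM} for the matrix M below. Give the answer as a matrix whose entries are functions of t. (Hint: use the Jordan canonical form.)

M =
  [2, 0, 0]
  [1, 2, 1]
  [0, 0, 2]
e^{tM} =
  [exp(2*t), 0, 0]
  [t*exp(2*t), exp(2*t), t*exp(2*t)]
  [0, 0, exp(2*t)]

Strategy: write M = P · J · P⁻¹ where J is a Jordan canonical form, so e^{tM} = P · e^{tJ} · P⁻¹, and e^{tJ} can be computed block-by-block.

M has Jordan form
J =
  [2, 1, 0]
  [0, 2, 0]
  [0, 0, 2]
(up to reordering of blocks).

Per-block formulas:
  For a 1×1 block at λ = 2: exp(t · [2]) = [e^(2t)].
  For a 2×2 Jordan block J_2(2): exp(t · J_2(2)) = e^(2t)·(I + t·N), where N is the 2×2 nilpotent shift.

After assembling e^{tJ} and conjugating by P, we get:

e^{tM} =
  [exp(2*t), 0, 0]
  [t*exp(2*t), exp(2*t), t*exp(2*t)]
  [0, 0, exp(2*t)]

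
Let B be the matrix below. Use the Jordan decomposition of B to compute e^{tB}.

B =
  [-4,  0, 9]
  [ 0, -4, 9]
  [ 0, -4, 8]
e^{tB} =
  [exp(-4*t), -6*t*exp(2*t) + exp(2*t) - exp(-4*t), 9*t*exp(2*t)]
  [0, -6*t*exp(2*t) + exp(2*t), 9*t*exp(2*t)]
  [0, -4*t*exp(2*t), 6*t*exp(2*t) + exp(2*t)]

Strategy: write B = P · J · P⁻¹ where J is a Jordan canonical form, so e^{tB} = P · e^{tJ} · P⁻¹, and e^{tJ} can be computed block-by-block.

B has Jordan form
J =
  [-4, 0, 0]
  [ 0, 2, 1]
  [ 0, 0, 2]
(up to reordering of blocks).

Per-block formulas:
  For a 1×1 block at λ = -4: exp(t · [-4]) = [e^(-4t)].
  For a 2×2 Jordan block J_2(2): exp(t · J_2(2)) = e^(2t)·(I + t·N), where N is the 2×2 nilpotent shift.

After assembling e^{tJ} and conjugating by P, we get:

e^{tB} =
  [exp(-4*t), -6*t*exp(2*t) + exp(2*t) - exp(-4*t), 9*t*exp(2*t)]
  [0, -6*t*exp(2*t) + exp(2*t), 9*t*exp(2*t)]
  [0, -4*t*exp(2*t), 6*t*exp(2*t) + exp(2*t)]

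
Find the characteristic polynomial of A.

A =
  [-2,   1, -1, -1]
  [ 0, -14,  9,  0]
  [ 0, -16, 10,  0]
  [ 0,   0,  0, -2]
x^4 + 8*x^3 + 24*x^2 + 32*x + 16

Expanding det(x·I − A) (e.g. by cofactor expansion or by noting that A is similar to its Jordan form J, which has the same characteristic polynomial as A) gives
  χ_A(x) = x^4 + 8*x^3 + 24*x^2 + 32*x + 16
which factors as (x + 2)^4. The eigenvalues (with algebraic multiplicities) are λ = -2 with multiplicity 4.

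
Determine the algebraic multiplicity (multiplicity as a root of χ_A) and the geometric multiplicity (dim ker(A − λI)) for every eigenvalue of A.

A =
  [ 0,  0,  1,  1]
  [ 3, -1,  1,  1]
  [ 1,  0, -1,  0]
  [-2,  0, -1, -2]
λ = -1: alg = 4, geom = 2

Step 1 — factor the characteristic polynomial to read off the algebraic multiplicities:
  χ_A(x) = (x + 1)^4

Step 2 — compute geometric multiplicities via the rank-nullity identity g(λ) = n − rank(A − λI):
  rank(A − (-1)·I) = 2, so dim ker(A − (-1)·I) = n − 2 = 2

Summary:
  λ = -1: algebraic multiplicity = 4, geometric multiplicity = 2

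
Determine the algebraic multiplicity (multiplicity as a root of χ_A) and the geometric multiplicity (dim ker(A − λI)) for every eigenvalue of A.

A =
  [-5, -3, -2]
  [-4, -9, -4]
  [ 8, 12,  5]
λ = -3: alg = 3, geom = 2

Step 1 — factor the characteristic polynomial to read off the algebraic multiplicities:
  χ_A(x) = (x + 3)^3

Step 2 — compute geometric multiplicities via the rank-nullity identity g(λ) = n − rank(A − λI):
  rank(A − (-3)·I) = 1, so dim ker(A − (-3)·I) = n − 1 = 2

Summary:
  λ = -3: algebraic multiplicity = 3, geometric multiplicity = 2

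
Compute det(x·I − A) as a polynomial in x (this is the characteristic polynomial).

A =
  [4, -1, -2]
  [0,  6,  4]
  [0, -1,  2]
x^3 - 12*x^2 + 48*x - 64

Expanding det(x·I − A) (e.g. by cofactor expansion or by noting that A is similar to its Jordan form J, which has the same characteristic polynomial as A) gives
  χ_A(x) = x^3 - 12*x^2 + 48*x - 64
which factors as (x - 4)^3. The eigenvalues (with algebraic multiplicities) are λ = 4 with multiplicity 3.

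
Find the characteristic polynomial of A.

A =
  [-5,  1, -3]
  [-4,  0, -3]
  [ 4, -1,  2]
x^3 + 3*x^2 + 3*x + 1

Expanding det(x·I − A) (e.g. by cofactor expansion or by noting that A is similar to its Jordan form J, which has the same characteristic polynomial as A) gives
  χ_A(x) = x^3 + 3*x^2 + 3*x + 1
which factors as (x + 1)^3. The eigenvalues (with algebraic multiplicities) are λ = -1 with multiplicity 3.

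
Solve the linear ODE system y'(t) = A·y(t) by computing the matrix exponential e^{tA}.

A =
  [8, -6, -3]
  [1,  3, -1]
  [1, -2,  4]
e^{tA} =
  [3*t*exp(5*t) + exp(5*t), -6*t*exp(5*t), -3*t*exp(5*t)]
  [t*exp(5*t), -2*t*exp(5*t) + exp(5*t), -t*exp(5*t)]
  [t*exp(5*t), -2*t*exp(5*t), -t*exp(5*t) + exp(5*t)]

Strategy: write A = P · J · P⁻¹ where J is a Jordan canonical form, so e^{tA} = P · e^{tJ} · P⁻¹, and e^{tJ} can be computed block-by-block.

A has Jordan form
J =
  [5, 1, 0]
  [0, 5, 0]
  [0, 0, 5]
(up to reordering of blocks).

Per-block formulas:
  For a 2×2 Jordan block J_2(5): exp(t · J_2(5)) = e^(5t)·(I + t·N), where N is the 2×2 nilpotent shift.
  For a 1×1 block at λ = 5: exp(t · [5]) = [e^(5t)].

After assembling e^{tJ} and conjugating by P, we get:

e^{tA} =
  [3*t*exp(5*t) + exp(5*t), -6*t*exp(5*t), -3*t*exp(5*t)]
  [t*exp(5*t), -2*t*exp(5*t) + exp(5*t), -t*exp(5*t)]
  [t*exp(5*t), -2*t*exp(5*t), -t*exp(5*t) + exp(5*t)]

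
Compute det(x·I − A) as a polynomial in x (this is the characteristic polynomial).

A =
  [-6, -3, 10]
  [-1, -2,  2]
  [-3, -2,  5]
x^3 + 3*x^2 + 3*x + 1

Expanding det(x·I − A) (e.g. by cofactor expansion or by noting that A is similar to its Jordan form J, which has the same characteristic polynomial as A) gives
  χ_A(x) = x^3 + 3*x^2 + 3*x + 1
which factors as (x + 1)^3. The eigenvalues (with algebraic multiplicities) are λ = -1 with multiplicity 3.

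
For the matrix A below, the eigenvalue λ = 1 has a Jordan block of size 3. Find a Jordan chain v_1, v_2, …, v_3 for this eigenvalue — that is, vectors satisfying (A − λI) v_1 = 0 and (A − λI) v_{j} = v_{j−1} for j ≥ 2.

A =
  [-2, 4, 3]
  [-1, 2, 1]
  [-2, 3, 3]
A Jordan chain for λ = 1 of length 3:
v_1 = (-1, 0, -1)ᵀ
v_2 = (-3, -1, -2)ᵀ
v_3 = (1, 0, 0)ᵀ

Let N = A − (1)·I. We want v_3 with N^3 v_3 = 0 but N^2 v_3 ≠ 0; then v_{j-1} := N · v_j for j = 3, …, 2.

Pick v_3 = (1, 0, 0)ᵀ.
Then v_2 = N · v_3 = (-3, -1, -2)ᵀ.
Then v_1 = N · v_2 = (-1, 0, -1)ᵀ.

Sanity check: (A − (1)·I) v_1 = (0, 0, 0)ᵀ = 0. ✓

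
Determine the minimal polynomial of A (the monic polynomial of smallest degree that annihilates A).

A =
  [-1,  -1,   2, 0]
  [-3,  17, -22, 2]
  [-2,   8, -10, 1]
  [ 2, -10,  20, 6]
x^4 - 12*x^3 + 36*x^2

The characteristic polynomial is χ_A(x) = x^2*(x - 6)^2, so the eigenvalues are known. The minimal polynomial is
  m_A(x) = Π_λ (x − λ)^{k_λ}
where k_λ is the size of the *largest* Jordan block for λ (equivalently, the smallest k with (A − λI)^k v = 0 for every generalised eigenvector v of λ).

  λ = 0: largest Jordan block has size 2, contributing (x − 0)^2
  λ = 6: largest Jordan block has size 2, contributing (x − 6)^2

So m_A(x) = x^2*(x - 6)^2 = x^4 - 12*x^3 + 36*x^2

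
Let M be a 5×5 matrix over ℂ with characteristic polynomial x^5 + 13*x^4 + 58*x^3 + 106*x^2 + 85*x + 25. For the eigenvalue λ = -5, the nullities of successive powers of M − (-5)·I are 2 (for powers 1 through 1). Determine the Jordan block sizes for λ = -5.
Block sizes for λ = -5: [1, 1]

From the dimensions of kernels of powers, the number of Jordan blocks of size at least j is d_j − d_{j−1} where d_j = dim ker(N^j) (with d_0 = 0). Computing the differences gives [2].
The number of blocks of size exactly k is (#blocks of size ≥ k) − (#blocks of size ≥ k + 1), so the partition is: 2 block(s) of size 1.
In nonincreasing order the block sizes are [1, 1].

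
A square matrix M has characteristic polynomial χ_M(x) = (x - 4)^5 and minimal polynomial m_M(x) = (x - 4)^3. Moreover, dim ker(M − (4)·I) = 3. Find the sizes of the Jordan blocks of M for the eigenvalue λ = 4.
Block sizes for λ = 4: [3, 1, 1]

Step 1 — from the characteristic polynomial, algebraic multiplicity of λ = 4 is 5. From dim ker(M − (4)·I) = 3, there are exactly 3 Jordan blocks for λ = 4.
Step 2 — from the minimal polynomial, the factor (x − 4)^3 tells us the largest block for λ = 4 has size 3.
Step 3 — with total size 5, 3 blocks, and largest block 3, the block sizes (in nonincreasing order) are [3, 1, 1].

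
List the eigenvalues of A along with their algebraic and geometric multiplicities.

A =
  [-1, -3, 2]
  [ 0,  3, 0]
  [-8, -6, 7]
λ = 3: alg = 3, geom = 2

Step 1 — factor the characteristic polynomial to read off the algebraic multiplicities:
  χ_A(x) = (x - 3)^3

Step 2 — compute geometric multiplicities via the rank-nullity identity g(λ) = n − rank(A − λI):
  rank(A − (3)·I) = 1, so dim ker(A − (3)·I) = n − 1 = 2

Summary:
  λ = 3: algebraic multiplicity = 3, geometric multiplicity = 2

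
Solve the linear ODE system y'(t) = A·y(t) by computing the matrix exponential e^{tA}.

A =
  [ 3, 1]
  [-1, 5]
e^{tA} =
  [-t*exp(4*t) + exp(4*t), t*exp(4*t)]
  [-t*exp(4*t), t*exp(4*t) + exp(4*t)]

Strategy: write A = P · J · P⁻¹ where J is a Jordan canonical form, so e^{tA} = P · e^{tJ} · P⁻¹, and e^{tJ} can be computed block-by-block.

A has Jordan form
J =
  [4, 1]
  [0, 4]
(up to reordering of blocks).

Per-block formulas:
  For a 2×2 Jordan block J_2(4): exp(t · J_2(4)) = e^(4t)·(I + t·N), where N is the 2×2 nilpotent shift.

After assembling e^{tJ} and conjugating by P, we get:

e^{tA} =
  [-t*exp(4*t) + exp(4*t), t*exp(4*t)]
  [-t*exp(4*t), t*exp(4*t) + exp(4*t)]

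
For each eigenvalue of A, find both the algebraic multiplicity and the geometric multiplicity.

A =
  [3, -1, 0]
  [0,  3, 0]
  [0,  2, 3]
λ = 3: alg = 3, geom = 2

Step 1 — factor the characteristic polynomial to read off the algebraic multiplicities:
  χ_A(x) = (x - 3)^3

Step 2 — compute geometric multiplicities via the rank-nullity identity g(λ) = n − rank(A − λI):
  rank(A − (3)·I) = 1, so dim ker(A − (3)·I) = n − 1 = 2

Summary:
  λ = 3: algebraic multiplicity = 3, geometric multiplicity = 2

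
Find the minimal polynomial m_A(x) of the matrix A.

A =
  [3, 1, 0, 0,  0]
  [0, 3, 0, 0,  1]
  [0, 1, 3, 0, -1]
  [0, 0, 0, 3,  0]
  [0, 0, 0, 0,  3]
x^3 - 9*x^2 + 27*x - 27

The characteristic polynomial is χ_A(x) = (x - 3)^5, so the eigenvalues are known. The minimal polynomial is
  m_A(x) = Π_λ (x − λ)^{k_λ}
where k_λ is the size of the *largest* Jordan block for λ (equivalently, the smallest k with (A − λI)^k v = 0 for every generalised eigenvector v of λ).

  λ = 3: largest Jordan block has size 3, contributing (x − 3)^3

So m_A(x) = (x - 3)^3 = x^3 - 9*x^2 + 27*x - 27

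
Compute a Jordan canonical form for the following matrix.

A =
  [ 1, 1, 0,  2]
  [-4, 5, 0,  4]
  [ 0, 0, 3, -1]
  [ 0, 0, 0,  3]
J_2(3) ⊕ J_2(3)

The characteristic polynomial is
  det(x·I − A) = x^4 - 12*x^3 + 54*x^2 - 108*x + 81 = (x - 3)^4

Eigenvalues and multiplicities (the geometric multiplicity of λ is n − rank(A − λI), which equals the number of Jordan blocks for λ):
  λ = 3: algebraic multiplicity = 4, geometric multiplicity = 2

Determining the block sizes for each eigenvalue:
  λ = 3: with am = 4 and gm = 2, the partition is not yet determined (e.g. several partitions of 4 into 2 parts exist). Let N = A − (3)·I. Computing rank(N^1) = 2, rank(N^2) = 0; the number of blocks of size ≥ j is rank(N^{j−1}) − rank(N^j), giving [2, 2]. So we have 2 block(s) of size 2 → block sizes [2, 2]

Assembling the blocks gives a Jordan form
J =
  [3, 1, 0, 0]
  [0, 3, 0, 0]
  [0, 0, 3, 1]
  [0, 0, 0, 3]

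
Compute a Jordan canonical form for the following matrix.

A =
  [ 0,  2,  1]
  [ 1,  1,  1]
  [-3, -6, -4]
J_2(-1) ⊕ J_1(-1)

The characteristic polynomial is
  det(x·I − A) = x^3 + 3*x^2 + 3*x + 1 = (x + 1)^3

Eigenvalues and multiplicities (the geometric multiplicity of λ is n − rank(A − λI), which equals the number of Jordan blocks for λ):
  λ = -1: algebraic multiplicity = 3, geometric multiplicity = 2

Determining the block sizes for each eigenvalue:
  λ = -1: 2 blocks summing to 3 forces exactly one block of size 2 and the rest size 1 → block sizes [2, 1]

Assembling the blocks gives a Jordan form
J =
  [-1,  1,  0]
  [ 0, -1,  0]
  [ 0,  0, -1]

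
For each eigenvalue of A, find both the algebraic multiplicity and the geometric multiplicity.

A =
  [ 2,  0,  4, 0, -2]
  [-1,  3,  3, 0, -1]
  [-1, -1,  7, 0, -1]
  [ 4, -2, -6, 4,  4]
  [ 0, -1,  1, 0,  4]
λ = 4: alg = 5, geom = 3

Step 1 — factor the characteristic polynomial to read off the algebraic multiplicities:
  χ_A(x) = (x - 4)^5

Step 2 — compute geometric multiplicities via the rank-nullity identity g(λ) = n − rank(A − λI):
  rank(A − (4)·I) = 2, so dim ker(A − (4)·I) = n − 2 = 3

Summary:
  λ = 4: algebraic multiplicity = 5, geometric multiplicity = 3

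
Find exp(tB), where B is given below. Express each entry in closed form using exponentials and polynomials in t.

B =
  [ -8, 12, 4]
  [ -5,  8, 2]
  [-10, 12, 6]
e^{tB} =
  [-10*t*exp(2*t) + exp(2*t), 12*t*exp(2*t), 4*t*exp(2*t)]
  [-5*t*exp(2*t), 6*t*exp(2*t) + exp(2*t), 2*t*exp(2*t)]
  [-10*t*exp(2*t), 12*t*exp(2*t), 4*t*exp(2*t) + exp(2*t)]

Strategy: write B = P · J · P⁻¹ where J is a Jordan canonical form, so e^{tB} = P · e^{tJ} · P⁻¹, and e^{tJ} can be computed block-by-block.

B has Jordan form
J =
  [2, 1, 0]
  [0, 2, 0]
  [0, 0, 2]
(up to reordering of blocks).

Per-block formulas:
  For a 2×2 Jordan block J_2(2): exp(t · J_2(2)) = e^(2t)·(I + t·N), where N is the 2×2 nilpotent shift.
  For a 1×1 block at λ = 2: exp(t · [2]) = [e^(2t)].

After assembling e^{tJ} and conjugating by P, we get:

e^{tB} =
  [-10*t*exp(2*t) + exp(2*t), 12*t*exp(2*t), 4*t*exp(2*t)]
  [-5*t*exp(2*t), 6*t*exp(2*t) + exp(2*t), 2*t*exp(2*t)]
  [-10*t*exp(2*t), 12*t*exp(2*t), 4*t*exp(2*t) + exp(2*t)]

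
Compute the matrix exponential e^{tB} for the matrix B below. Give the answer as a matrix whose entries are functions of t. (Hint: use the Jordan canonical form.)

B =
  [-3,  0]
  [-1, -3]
e^{tB} =
  [exp(-3*t), 0]
  [-t*exp(-3*t), exp(-3*t)]

Strategy: write B = P · J · P⁻¹ where J is a Jordan canonical form, so e^{tB} = P · e^{tJ} · P⁻¹, and e^{tJ} can be computed block-by-block.

B has Jordan form
J =
  [-3,  1]
  [ 0, -3]
(up to reordering of blocks).

Per-block formulas:
  For a 2×2 Jordan block J_2(-3): exp(t · J_2(-3)) = e^(-3t)·(I + t·N), where N is the 2×2 nilpotent shift.

After assembling e^{tJ} and conjugating by P, we get:

e^{tB} =
  [exp(-3*t), 0]
  [-t*exp(-3*t), exp(-3*t)]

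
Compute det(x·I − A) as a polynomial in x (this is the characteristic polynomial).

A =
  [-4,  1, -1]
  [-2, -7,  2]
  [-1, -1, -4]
x^3 + 15*x^2 + 75*x + 125

Expanding det(x·I − A) (e.g. by cofactor expansion or by noting that A is similar to its Jordan form J, which has the same characteristic polynomial as A) gives
  χ_A(x) = x^3 + 15*x^2 + 75*x + 125
which factors as (x + 5)^3. The eigenvalues (with algebraic multiplicities) are λ = -5 with multiplicity 3.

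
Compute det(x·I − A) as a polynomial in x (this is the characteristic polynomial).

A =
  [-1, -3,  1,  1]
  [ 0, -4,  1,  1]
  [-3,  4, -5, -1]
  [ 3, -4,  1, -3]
x^4 + 13*x^3 + 60*x^2 + 112*x + 64

Expanding det(x·I − A) (e.g. by cofactor expansion or by noting that A is similar to its Jordan form J, which has the same characteristic polynomial as A) gives
  χ_A(x) = x^4 + 13*x^3 + 60*x^2 + 112*x + 64
which factors as (x + 1)*(x + 4)^3. The eigenvalues (with algebraic multiplicities) are λ = -4 with multiplicity 3, λ = -1 with multiplicity 1.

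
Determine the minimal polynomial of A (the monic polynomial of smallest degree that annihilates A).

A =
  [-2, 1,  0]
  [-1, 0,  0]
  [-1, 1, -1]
x^2 + 2*x + 1

The characteristic polynomial is χ_A(x) = (x + 1)^3, so the eigenvalues are known. The minimal polynomial is
  m_A(x) = Π_λ (x − λ)^{k_λ}
where k_λ is the size of the *largest* Jordan block for λ (equivalently, the smallest k with (A − λI)^k v = 0 for every generalised eigenvector v of λ).

  λ = -1: largest Jordan block has size 2, contributing (x + 1)^2

So m_A(x) = (x + 1)^2 = x^2 + 2*x + 1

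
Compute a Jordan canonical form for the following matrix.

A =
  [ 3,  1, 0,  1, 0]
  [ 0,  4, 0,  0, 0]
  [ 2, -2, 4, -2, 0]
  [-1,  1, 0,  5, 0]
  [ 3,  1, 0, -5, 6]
J_2(4) ⊕ J_1(4) ⊕ J_1(4) ⊕ J_1(6)

The characteristic polynomial is
  det(x·I − A) = x^5 - 22*x^4 + 192*x^3 - 832*x^2 + 1792*x - 1536 = (x - 6)*(x - 4)^4

Eigenvalues and multiplicities (the geometric multiplicity of λ is n − rank(A − λI), which equals the number of Jordan blocks for λ):
  λ = 4: algebraic multiplicity = 4, geometric multiplicity = 3
  λ = 6: algebraic multiplicity = 1, geometric multiplicity = 1

Determining the block sizes for each eigenvalue:
  λ = 4: 3 blocks summing to 4 forces exactly one block of size 2 and the rest size 1 → block sizes [2, 1, 1]
  λ = 6: one block (gm = 1), so the single block has size am = 1 → block sizes [1]

Assembling the blocks gives a Jordan form
J =
  [4, 1, 0, 0, 0]
  [0, 4, 0, 0, 0]
  [0, 0, 4, 0, 0]
  [0, 0, 0, 4, 0]
  [0, 0, 0, 0, 6]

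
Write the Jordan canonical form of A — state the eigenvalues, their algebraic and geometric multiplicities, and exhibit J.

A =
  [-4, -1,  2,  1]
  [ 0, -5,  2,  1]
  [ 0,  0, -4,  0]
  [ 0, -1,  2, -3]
J_2(-4) ⊕ J_1(-4) ⊕ J_1(-4)

The characteristic polynomial is
  det(x·I − A) = x^4 + 16*x^3 + 96*x^2 + 256*x + 256 = (x + 4)^4

Eigenvalues and multiplicities (the geometric multiplicity of λ is n − rank(A − λI), which equals the number of Jordan blocks for λ):
  λ = -4: algebraic multiplicity = 4, geometric multiplicity = 3

Determining the block sizes for each eigenvalue:
  λ = -4: 3 blocks summing to 4 forces exactly one block of size 2 and the rest size 1 → block sizes [2, 1, 1]

Assembling the blocks gives a Jordan form
J =
  [-4,  1,  0,  0]
  [ 0, -4,  0,  0]
  [ 0,  0, -4,  0]
  [ 0,  0,  0, -4]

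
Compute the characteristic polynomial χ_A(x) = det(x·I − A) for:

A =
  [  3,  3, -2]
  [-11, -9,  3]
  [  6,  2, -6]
x^3 + 12*x^2 + 48*x + 64

Expanding det(x·I − A) (e.g. by cofactor expansion or by noting that A is similar to its Jordan form J, which has the same characteristic polynomial as A) gives
  χ_A(x) = x^3 + 12*x^2 + 48*x + 64
which factors as (x + 4)^3. The eigenvalues (with algebraic multiplicities) are λ = -4 with multiplicity 3.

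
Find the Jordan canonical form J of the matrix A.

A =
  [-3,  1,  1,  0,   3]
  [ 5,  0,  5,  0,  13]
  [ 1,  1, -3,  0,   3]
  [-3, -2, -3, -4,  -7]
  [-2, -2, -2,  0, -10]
J_3(-4) ⊕ J_1(-4) ⊕ J_1(-4)

The characteristic polynomial is
  det(x·I − A) = x^5 + 20*x^4 + 160*x^3 + 640*x^2 + 1280*x + 1024 = (x + 4)^5

Eigenvalues and multiplicities (the geometric multiplicity of λ is n − rank(A − λI), which equals the number of Jordan blocks for λ):
  λ = -4: algebraic multiplicity = 5, geometric multiplicity = 3

Determining the block sizes for each eigenvalue:
  λ = -4: with am = 5 and gm = 3, the partition is not yet determined (e.g. several partitions of 5 into 3 parts exist). Let N = A − (-4)·I. Computing rank(N^1) = 2, rank(N^2) = 1, rank(N^3) = 0; the number of blocks of size ≥ j is rank(N^{j−1}) − rank(N^j), giving [3, 1, 1]. So we have 1 block(s) of size 3, 2 block(s) of size 1 → block sizes [3, 1, 1]

Assembling the blocks gives a Jordan form
J =
  [-4,  1,  0,  0,  0]
  [ 0, -4,  1,  0,  0]
  [ 0,  0, -4,  0,  0]
  [ 0,  0,  0, -4,  0]
  [ 0,  0,  0,  0, -4]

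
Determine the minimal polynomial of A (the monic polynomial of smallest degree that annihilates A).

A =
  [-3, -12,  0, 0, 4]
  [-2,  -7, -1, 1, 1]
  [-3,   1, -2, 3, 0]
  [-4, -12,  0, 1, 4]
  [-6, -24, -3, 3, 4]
x^4 + 8*x^3 + 18*x^2 - 27

The characteristic polynomial is χ_A(x) = (x - 1)^2*(x + 3)^3, so the eigenvalues are known. The minimal polynomial is
  m_A(x) = Π_λ (x − λ)^{k_λ}
where k_λ is the size of the *largest* Jordan block for λ (equivalently, the smallest k with (A − λI)^k v = 0 for every generalised eigenvector v of λ).

  λ = -3: largest Jordan block has size 3, contributing (x + 3)^3
  λ = 1: largest Jordan block has size 1, contributing (x − 1)

So m_A(x) = (x - 1)*(x + 3)^3 = x^4 + 8*x^3 + 18*x^2 - 27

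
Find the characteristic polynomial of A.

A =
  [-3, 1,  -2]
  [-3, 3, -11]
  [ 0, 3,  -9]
x^3 + 9*x^2 + 27*x + 27

Expanding det(x·I − A) (e.g. by cofactor expansion or by noting that A is similar to its Jordan form J, which has the same characteristic polynomial as A) gives
  χ_A(x) = x^3 + 9*x^2 + 27*x + 27
which factors as (x + 3)^3. The eigenvalues (with algebraic multiplicities) are λ = -3 with multiplicity 3.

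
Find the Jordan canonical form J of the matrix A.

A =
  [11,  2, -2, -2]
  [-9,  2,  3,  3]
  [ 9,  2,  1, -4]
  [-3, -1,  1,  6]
J_3(5) ⊕ J_1(5)

The characteristic polynomial is
  det(x·I − A) = x^4 - 20*x^3 + 150*x^2 - 500*x + 625 = (x - 5)^4

Eigenvalues and multiplicities (the geometric multiplicity of λ is n − rank(A − λI), which equals the number of Jordan blocks for λ):
  λ = 5: algebraic multiplicity = 4, geometric multiplicity = 2

Determining the block sizes for each eigenvalue:
  λ = 5: with am = 4 and gm = 2, the partition is not yet determined (e.g. several partitions of 4 into 2 parts exist). Let N = A − (5)·I. Computing rank(N^1) = 2, rank(N^2) = 1, rank(N^3) = 0; the number of blocks of size ≥ j is rank(N^{j−1}) − rank(N^j), giving [2, 1, 1]. So we have 1 block(s) of size 3, 1 block(s) of size 1 → block sizes [3, 1]

Assembling the blocks gives a Jordan form
J =
  [5, 1, 0, 0]
  [0, 5, 1, 0]
  [0, 0, 5, 0]
  [0, 0, 0, 5]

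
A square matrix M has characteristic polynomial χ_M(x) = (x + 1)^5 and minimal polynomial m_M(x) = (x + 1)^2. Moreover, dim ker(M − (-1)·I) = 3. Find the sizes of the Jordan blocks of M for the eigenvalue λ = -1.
Block sizes for λ = -1: [2, 2, 1]

Step 1 — from the characteristic polynomial, algebraic multiplicity of λ = -1 is 5. From dim ker(M − (-1)·I) = 3, there are exactly 3 Jordan blocks for λ = -1.
Step 2 — from the minimal polynomial, the factor (x + 1)^2 tells us the largest block for λ = -1 has size 2.
Step 3 — with total size 5, 3 blocks, and largest block 2, the block sizes (in nonincreasing order) are [2, 2, 1].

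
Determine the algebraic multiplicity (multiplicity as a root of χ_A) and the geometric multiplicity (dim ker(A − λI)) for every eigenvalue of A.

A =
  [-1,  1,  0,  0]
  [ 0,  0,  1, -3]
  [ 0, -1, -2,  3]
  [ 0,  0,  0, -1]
λ = -1: alg = 4, geom = 2

Step 1 — factor the characteristic polynomial to read off the algebraic multiplicities:
  χ_A(x) = (x + 1)^4

Step 2 — compute geometric multiplicities via the rank-nullity identity g(λ) = n − rank(A − λI):
  rank(A − (-1)·I) = 2, so dim ker(A − (-1)·I) = n − 2 = 2

Summary:
  λ = -1: algebraic multiplicity = 4, geometric multiplicity = 2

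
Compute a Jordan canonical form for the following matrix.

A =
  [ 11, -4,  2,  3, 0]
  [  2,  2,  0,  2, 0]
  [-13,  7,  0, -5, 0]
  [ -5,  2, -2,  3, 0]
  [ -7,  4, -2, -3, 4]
J_2(4) ⊕ J_2(4) ⊕ J_1(4)

The characteristic polynomial is
  det(x·I − A) = x^5 - 20*x^4 + 160*x^3 - 640*x^2 + 1280*x - 1024 = (x - 4)^5

Eigenvalues and multiplicities (the geometric multiplicity of λ is n − rank(A − λI), which equals the number of Jordan blocks for λ):
  λ = 4: algebraic multiplicity = 5, geometric multiplicity = 3

Determining the block sizes for each eigenvalue:
  λ = 4: with am = 5 and gm = 3, the partition is not yet determined (e.g. several partitions of 5 into 3 parts exist). Let N = A − (4)·I. Computing rank(N^1) = 2, rank(N^2) = 0; the number of blocks of size ≥ j is rank(N^{j−1}) − rank(N^j), giving [3, 2]. So we have 2 block(s) of size 2, 1 block(s) of size 1 → block sizes [2, 2, 1]

Assembling the blocks gives a Jordan form
J =
  [4, 1, 0, 0, 0]
  [0, 4, 0, 0, 0]
  [0, 0, 4, 1, 0]
  [0, 0, 0, 4, 0]
  [0, 0, 0, 0, 4]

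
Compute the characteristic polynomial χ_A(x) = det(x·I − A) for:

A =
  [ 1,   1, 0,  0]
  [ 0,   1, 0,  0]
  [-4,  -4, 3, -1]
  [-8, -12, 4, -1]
x^4 - 4*x^3 + 6*x^2 - 4*x + 1

Expanding det(x·I − A) (e.g. by cofactor expansion or by noting that A is similar to its Jordan form J, which has the same characteristic polynomial as A) gives
  χ_A(x) = x^4 - 4*x^3 + 6*x^2 - 4*x + 1
which factors as (x - 1)^4. The eigenvalues (with algebraic multiplicities) are λ = 1 with multiplicity 4.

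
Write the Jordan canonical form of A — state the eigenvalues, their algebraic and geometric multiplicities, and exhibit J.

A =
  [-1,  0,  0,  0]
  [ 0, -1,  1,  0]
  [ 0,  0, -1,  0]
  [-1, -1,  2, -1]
J_3(-1) ⊕ J_1(-1)

The characteristic polynomial is
  det(x·I − A) = x^4 + 4*x^3 + 6*x^2 + 4*x + 1 = (x + 1)^4

Eigenvalues and multiplicities (the geometric multiplicity of λ is n − rank(A − λI), which equals the number of Jordan blocks for λ):
  λ = -1: algebraic multiplicity = 4, geometric multiplicity = 2

Determining the block sizes for each eigenvalue:
  λ = -1: with am = 4 and gm = 2, the partition is not yet determined (e.g. several partitions of 4 into 2 parts exist). Let N = A − (-1)·I. Computing rank(N^1) = 2, rank(N^2) = 1, rank(N^3) = 0; the number of blocks of size ≥ j is rank(N^{j−1}) − rank(N^j), giving [2, 1, 1]. So we have 1 block(s) of size 3, 1 block(s) of size 1 → block sizes [3, 1]

Assembling the blocks gives a Jordan form
J =
  [-1,  1,  0,  0]
  [ 0, -1,  1,  0]
  [ 0,  0, -1,  0]
  [ 0,  0,  0, -1]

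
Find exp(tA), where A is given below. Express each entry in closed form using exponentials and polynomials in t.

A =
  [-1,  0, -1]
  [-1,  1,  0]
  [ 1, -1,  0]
e^{tA} =
  [1 - t, t^2/2, t^2/2 - t]
  [-t, t^2/2 + t + 1, t^2/2]
  [t, -t^2/2 - t, 1 - t^2/2]

Strategy: write A = P · J · P⁻¹ where J is a Jordan canonical form, so e^{tA} = P · e^{tJ} · P⁻¹, and e^{tJ} can be computed block-by-block.

A has Jordan form
J =
  [0, 1, 0]
  [0, 0, 1]
  [0, 0, 0]
(up to reordering of blocks).

Per-block formulas:
  For a 3×3 Jordan block J_3(0): exp(t · J_3(0)) = e^(0t)·(I + t·N + (t^2/2)·N^2), where N is the 3×3 nilpotent shift.

After assembling e^{tJ} and conjugating by P, we get:

e^{tA} =
  [1 - t, t^2/2, t^2/2 - t]
  [-t, t^2/2 + t + 1, t^2/2]
  [t, -t^2/2 - t, 1 - t^2/2]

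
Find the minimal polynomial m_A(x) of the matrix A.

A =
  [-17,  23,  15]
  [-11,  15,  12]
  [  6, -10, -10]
x^3 + 12*x^2 + 48*x + 64

The characteristic polynomial is χ_A(x) = (x + 4)^3, so the eigenvalues are known. The minimal polynomial is
  m_A(x) = Π_λ (x − λ)^{k_λ}
where k_λ is the size of the *largest* Jordan block for λ (equivalently, the smallest k with (A − λI)^k v = 0 for every generalised eigenvector v of λ).

  λ = -4: largest Jordan block has size 3, contributing (x + 4)^3

So m_A(x) = (x + 4)^3 = x^3 + 12*x^2 + 48*x + 64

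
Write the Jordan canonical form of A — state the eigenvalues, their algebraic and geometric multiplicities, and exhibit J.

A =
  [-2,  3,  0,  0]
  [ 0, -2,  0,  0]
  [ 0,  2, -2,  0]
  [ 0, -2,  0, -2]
J_2(-2) ⊕ J_1(-2) ⊕ J_1(-2)

The characteristic polynomial is
  det(x·I − A) = x^4 + 8*x^3 + 24*x^2 + 32*x + 16 = (x + 2)^4

Eigenvalues and multiplicities (the geometric multiplicity of λ is n − rank(A − λI), which equals the number of Jordan blocks for λ):
  λ = -2: algebraic multiplicity = 4, geometric multiplicity = 3

Determining the block sizes for each eigenvalue:
  λ = -2: 3 blocks summing to 4 forces exactly one block of size 2 and the rest size 1 → block sizes [2, 1, 1]

Assembling the blocks gives a Jordan form
J =
  [-2,  1,  0,  0]
  [ 0, -2,  0,  0]
  [ 0,  0, -2,  0]
  [ 0,  0,  0, -2]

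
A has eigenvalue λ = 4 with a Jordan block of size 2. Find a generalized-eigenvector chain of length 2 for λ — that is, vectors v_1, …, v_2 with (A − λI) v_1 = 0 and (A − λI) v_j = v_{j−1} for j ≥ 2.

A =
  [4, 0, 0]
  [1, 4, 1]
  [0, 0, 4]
A Jordan chain for λ = 4 of length 2:
v_1 = (0, 1, 0)ᵀ
v_2 = (1, 0, 0)ᵀ

Let N = A − (4)·I. We want v_2 with N^2 v_2 = 0 but N^1 v_2 ≠ 0; then v_{j-1} := N · v_j for j = 2, …, 2.

Pick v_2 = (1, 0, 0)ᵀ.
Then v_1 = N · v_2 = (0, 1, 0)ᵀ.

Sanity check: (A − (4)·I) v_1 = (0, 0, 0)ᵀ = 0. ✓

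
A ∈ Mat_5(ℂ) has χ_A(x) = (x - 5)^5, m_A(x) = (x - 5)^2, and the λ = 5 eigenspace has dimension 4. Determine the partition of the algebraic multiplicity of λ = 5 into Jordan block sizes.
Block sizes for λ = 5: [2, 1, 1, 1]

Step 1 — from the characteristic polynomial, algebraic multiplicity of λ = 5 is 5. From dim ker(A − (5)·I) = 4, there are exactly 4 Jordan blocks for λ = 5.
Step 2 — from the minimal polynomial, the factor (x − 5)^2 tells us the largest block for λ = 5 has size 2.
Step 3 — with total size 5, 4 blocks, and largest block 2, the block sizes (in nonincreasing order) are [2, 1, 1, 1].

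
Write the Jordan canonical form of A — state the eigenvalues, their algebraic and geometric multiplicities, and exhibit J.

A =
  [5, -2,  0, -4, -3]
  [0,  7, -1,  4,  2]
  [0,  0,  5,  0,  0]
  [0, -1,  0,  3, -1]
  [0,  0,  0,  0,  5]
J_3(5) ⊕ J_2(5)

The characteristic polynomial is
  det(x·I − A) = x^5 - 25*x^4 + 250*x^3 - 1250*x^2 + 3125*x - 3125 = (x - 5)^5

Eigenvalues and multiplicities (the geometric multiplicity of λ is n − rank(A − λI), which equals the number of Jordan blocks for λ):
  λ = 5: algebraic multiplicity = 5, geometric multiplicity = 2

Determining the block sizes for each eigenvalue:
  λ = 5: with am = 5 and gm = 2, the partition is not yet determined (e.g. several partitions of 5 into 2 parts exist). Let N = A − (5)·I. Computing rank(N^1) = 3, rank(N^2) = 1, rank(N^3) = 0; the number of blocks of size ≥ j is rank(N^{j−1}) − rank(N^j), giving [2, 2, 1]. So we have 1 block(s) of size 3, 1 block(s) of size 2 → block sizes [3, 2]

Assembling the blocks gives a Jordan form
J =
  [5, 1, 0, 0, 0]
  [0, 5, 1, 0, 0]
  [0, 0, 5, 0, 0]
  [0, 0, 0, 5, 1]
  [0, 0, 0, 0, 5]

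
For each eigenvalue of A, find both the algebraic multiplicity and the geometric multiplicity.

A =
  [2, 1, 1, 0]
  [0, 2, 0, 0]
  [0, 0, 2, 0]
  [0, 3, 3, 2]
λ = 2: alg = 4, geom = 3

Step 1 — factor the characteristic polynomial to read off the algebraic multiplicities:
  χ_A(x) = (x - 2)^4

Step 2 — compute geometric multiplicities via the rank-nullity identity g(λ) = n − rank(A − λI):
  rank(A − (2)·I) = 1, so dim ker(A − (2)·I) = n − 1 = 3

Summary:
  λ = 2: algebraic multiplicity = 4, geometric multiplicity = 3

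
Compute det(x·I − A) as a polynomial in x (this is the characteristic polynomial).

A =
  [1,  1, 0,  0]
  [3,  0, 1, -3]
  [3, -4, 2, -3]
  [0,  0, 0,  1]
x^4 - 4*x^3 + 6*x^2 - 4*x + 1

Expanding det(x·I − A) (e.g. by cofactor expansion or by noting that A is similar to its Jordan form J, which has the same characteristic polynomial as A) gives
  χ_A(x) = x^4 - 4*x^3 + 6*x^2 - 4*x + 1
which factors as (x - 1)^4. The eigenvalues (with algebraic multiplicities) are λ = 1 with multiplicity 4.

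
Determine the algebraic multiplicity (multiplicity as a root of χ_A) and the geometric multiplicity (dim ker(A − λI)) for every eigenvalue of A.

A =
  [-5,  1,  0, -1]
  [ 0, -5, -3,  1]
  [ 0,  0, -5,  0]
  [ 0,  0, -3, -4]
λ = -5: alg = 3, geom = 2; λ = -4: alg = 1, geom = 1

Step 1 — factor the characteristic polynomial to read off the algebraic multiplicities:
  χ_A(x) = (x + 4)*(x + 5)^3

Step 2 — compute geometric multiplicities via the rank-nullity identity g(λ) = n − rank(A − λI):
  rank(A − (-5)·I) = 2, so dim ker(A − (-5)·I) = n − 2 = 2
  rank(A − (-4)·I) = 3, so dim ker(A − (-4)·I) = n − 3 = 1

Summary:
  λ = -5: algebraic multiplicity = 3, geometric multiplicity = 2
  λ = -4: algebraic multiplicity = 1, geometric multiplicity = 1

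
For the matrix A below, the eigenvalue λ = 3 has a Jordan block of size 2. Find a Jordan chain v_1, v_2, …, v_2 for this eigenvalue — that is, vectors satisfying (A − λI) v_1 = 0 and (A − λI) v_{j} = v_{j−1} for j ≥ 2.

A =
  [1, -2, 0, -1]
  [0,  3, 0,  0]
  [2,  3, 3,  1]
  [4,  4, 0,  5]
A Jordan chain for λ = 3 of length 2:
v_1 = (-2, 0, 2, 4)ᵀ
v_2 = (1, 0, 0, 0)ᵀ

Let N = A − (3)·I. We want v_2 with N^2 v_2 = 0 but N^1 v_2 ≠ 0; then v_{j-1} := N · v_j for j = 2, …, 2.

Pick v_2 = (1, 0, 0, 0)ᵀ.
Then v_1 = N · v_2 = (-2, 0, 2, 4)ᵀ.

Sanity check: (A − (3)·I) v_1 = (0, 0, 0, 0)ᵀ = 0. ✓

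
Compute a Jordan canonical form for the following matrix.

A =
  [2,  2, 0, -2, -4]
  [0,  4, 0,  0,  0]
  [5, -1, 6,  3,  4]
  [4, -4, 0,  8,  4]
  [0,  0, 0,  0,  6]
J_1(4) ⊕ J_1(4) ⊕ J_2(6) ⊕ J_1(6)

The characteristic polynomial is
  det(x·I − A) = x^5 - 26*x^4 + 268*x^3 - 1368*x^2 + 3456*x - 3456 = (x - 6)^3*(x - 4)^2

Eigenvalues and multiplicities (the geometric multiplicity of λ is n − rank(A − λI), which equals the number of Jordan blocks for λ):
  λ = 4: algebraic multiplicity = 2, geometric multiplicity = 2
  λ = 6: algebraic multiplicity = 3, geometric multiplicity = 2

Determining the block sizes for each eigenvalue:
  λ = 4: gm = am = 2, so every block has size 1 → block sizes [1, 1]
  λ = 6: 2 blocks summing to 3 forces exactly one block of size 2 and the rest size 1 → block sizes [2, 1]

Assembling the blocks gives a Jordan form
J =
  [4, 0, 0, 0, 0]
  [0, 4, 0, 0, 0]
  [0, 0, 6, 1, 0]
  [0, 0, 0, 6, 0]
  [0, 0, 0, 0, 6]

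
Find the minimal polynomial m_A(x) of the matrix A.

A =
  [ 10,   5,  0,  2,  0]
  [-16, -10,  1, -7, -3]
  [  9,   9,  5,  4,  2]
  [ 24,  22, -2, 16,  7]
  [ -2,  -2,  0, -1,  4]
x^3 - 15*x^2 + 75*x - 125

The characteristic polynomial is χ_A(x) = (x - 5)^5, so the eigenvalues are known. The minimal polynomial is
  m_A(x) = Π_λ (x − λ)^{k_λ}
where k_λ is the size of the *largest* Jordan block for λ (equivalently, the smallest k with (A − λI)^k v = 0 for every generalised eigenvector v of λ).

  λ = 5: largest Jordan block has size 3, contributing (x − 5)^3

So m_A(x) = (x - 5)^3 = x^3 - 15*x^2 + 75*x - 125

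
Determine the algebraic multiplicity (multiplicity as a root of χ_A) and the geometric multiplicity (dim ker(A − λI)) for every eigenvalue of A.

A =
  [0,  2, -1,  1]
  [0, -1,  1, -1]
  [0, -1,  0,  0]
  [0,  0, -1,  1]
λ = 0: alg = 4, geom = 2

Step 1 — factor the characteristic polynomial to read off the algebraic multiplicities:
  χ_A(x) = x^4

Step 2 — compute geometric multiplicities via the rank-nullity identity g(λ) = n − rank(A − λI):
  rank(A − (0)·I) = 2, so dim ker(A − (0)·I) = n − 2 = 2

Summary:
  λ = 0: algebraic multiplicity = 4, geometric multiplicity = 2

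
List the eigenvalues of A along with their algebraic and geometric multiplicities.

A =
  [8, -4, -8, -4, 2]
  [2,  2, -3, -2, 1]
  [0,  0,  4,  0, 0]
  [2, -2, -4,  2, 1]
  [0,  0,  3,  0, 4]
λ = 4: alg = 5, geom = 3

Step 1 — factor the characteristic polynomial to read off the algebraic multiplicities:
  χ_A(x) = (x - 4)^5

Step 2 — compute geometric multiplicities via the rank-nullity identity g(λ) = n − rank(A − λI):
  rank(A − (4)·I) = 2, so dim ker(A − (4)·I) = n − 2 = 3

Summary:
  λ = 4: algebraic multiplicity = 5, geometric multiplicity = 3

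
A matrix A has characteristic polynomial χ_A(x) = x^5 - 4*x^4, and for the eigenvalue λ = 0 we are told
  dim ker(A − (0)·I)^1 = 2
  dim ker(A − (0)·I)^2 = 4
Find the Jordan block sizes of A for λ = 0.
Block sizes for λ = 0: [2, 2]

From the dimensions of kernels of powers, the number of Jordan blocks of size at least j is d_j − d_{j−1} where d_j = dim ker(N^j) (with d_0 = 0). Computing the differences gives [2, 2].
The number of blocks of size exactly k is (#blocks of size ≥ k) − (#blocks of size ≥ k + 1), so the partition is: 2 block(s) of size 2.
In nonincreasing order the block sizes are [2, 2].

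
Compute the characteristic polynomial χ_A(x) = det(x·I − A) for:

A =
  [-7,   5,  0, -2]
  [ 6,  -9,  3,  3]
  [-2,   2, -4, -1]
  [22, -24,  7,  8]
x^4 + 12*x^3 + 54*x^2 + 108*x + 81

Expanding det(x·I − A) (e.g. by cofactor expansion or by noting that A is similar to its Jordan form J, which has the same characteristic polynomial as A) gives
  χ_A(x) = x^4 + 12*x^3 + 54*x^2 + 108*x + 81
which factors as (x + 3)^4. The eigenvalues (with algebraic multiplicities) are λ = -3 with multiplicity 4.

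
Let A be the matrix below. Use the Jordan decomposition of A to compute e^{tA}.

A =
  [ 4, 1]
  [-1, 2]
e^{tA} =
  [t*exp(3*t) + exp(3*t), t*exp(3*t)]
  [-t*exp(3*t), -t*exp(3*t) + exp(3*t)]

Strategy: write A = P · J · P⁻¹ where J is a Jordan canonical form, so e^{tA} = P · e^{tJ} · P⁻¹, and e^{tJ} can be computed block-by-block.

A has Jordan form
J =
  [3, 1]
  [0, 3]
(up to reordering of blocks).

Per-block formulas:
  For a 2×2 Jordan block J_2(3): exp(t · J_2(3)) = e^(3t)·(I + t·N), where N is the 2×2 nilpotent shift.

After assembling e^{tJ} and conjugating by P, we get:

e^{tA} =
  [t*exp(3*t) + exp(3*t), t*exp(3*t)]
  [-t*exp(3*t), -t*exp(3*t) + exp(3*t)]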